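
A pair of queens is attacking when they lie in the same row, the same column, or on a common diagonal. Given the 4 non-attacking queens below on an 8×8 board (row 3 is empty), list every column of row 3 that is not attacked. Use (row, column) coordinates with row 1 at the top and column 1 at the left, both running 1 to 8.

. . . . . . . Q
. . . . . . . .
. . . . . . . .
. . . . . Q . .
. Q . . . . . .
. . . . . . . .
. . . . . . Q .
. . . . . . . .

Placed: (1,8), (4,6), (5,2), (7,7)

(1,8) attacks row 3 at column 8 and diagonals 6.
(4,6) attacks row 3 at column 6 and diagonals 5, 7.
(5,2) attacks row 3 at column 2 and diagonals 4.
(7,7) attacks row 3 at column 7 and diagonals 3.
Attacked columns: {2, 3, 4, 5, 6, 7, 8}. Safe: {1}.

columns 1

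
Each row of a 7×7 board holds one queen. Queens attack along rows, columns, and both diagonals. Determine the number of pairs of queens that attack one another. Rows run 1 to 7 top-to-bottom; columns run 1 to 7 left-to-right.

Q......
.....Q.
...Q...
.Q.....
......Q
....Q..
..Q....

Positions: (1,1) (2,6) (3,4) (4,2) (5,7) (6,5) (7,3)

All columns are distinct and no two queens satisfy |Δrow| = |Δcol|, so no pair attacks.

0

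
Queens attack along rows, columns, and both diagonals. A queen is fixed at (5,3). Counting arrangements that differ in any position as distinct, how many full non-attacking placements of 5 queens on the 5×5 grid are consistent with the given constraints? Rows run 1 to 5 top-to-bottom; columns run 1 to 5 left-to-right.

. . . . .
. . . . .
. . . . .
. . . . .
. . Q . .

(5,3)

2

Branch on row 1: col 1 → 1; col 2 → 0; col 4 → 0; col 5 → 1.
Sum: 1 + 0 + 0 + 1 = 2.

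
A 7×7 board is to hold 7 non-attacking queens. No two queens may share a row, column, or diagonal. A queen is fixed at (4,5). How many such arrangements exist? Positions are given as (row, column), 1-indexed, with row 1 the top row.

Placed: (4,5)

Branch on row 1: col 1 → 0; col 3 → 1; col 4 → 1; col 6 → 1; col 7 → 1.
Sum: 0 + 1 + 1 + 1 + 1 = 4.

4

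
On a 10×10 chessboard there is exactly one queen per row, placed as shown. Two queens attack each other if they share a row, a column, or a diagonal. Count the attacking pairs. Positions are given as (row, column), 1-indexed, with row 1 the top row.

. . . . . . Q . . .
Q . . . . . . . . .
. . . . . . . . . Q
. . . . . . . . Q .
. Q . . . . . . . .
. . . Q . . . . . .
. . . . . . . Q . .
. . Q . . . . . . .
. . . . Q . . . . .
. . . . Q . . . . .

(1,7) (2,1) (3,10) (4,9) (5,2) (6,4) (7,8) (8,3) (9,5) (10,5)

Same column: (9,5)–(10,5) (column 5).
Same diagonal: (3,10)–(4,9) (|3−4| = |10−9| = 1); (7,8)–(10,5) (|7−10| = |8−5| = 3); (8,3)–(10,5) (|8−10| = |3−5| = 2).
Total attacking pairs: 4.

4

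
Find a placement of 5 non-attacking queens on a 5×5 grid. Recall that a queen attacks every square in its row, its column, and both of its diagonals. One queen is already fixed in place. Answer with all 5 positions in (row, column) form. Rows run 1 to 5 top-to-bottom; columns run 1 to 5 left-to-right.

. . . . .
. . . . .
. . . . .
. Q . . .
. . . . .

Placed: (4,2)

(1,3) (2,1) (3,4) (4,2) (5,5)

Row 1: attacked by (4,2)→{2,5}. Safe: 1, 3, 4. Place at column 3.
Row 2: attacked by (1,3)→{2,3,4}; (4,2)→{2,4}. Safe: 1, 5. Place at column 1.
Row 3: attacked by (1,3)→{1,3,5}; (2,1)→{1,2}; (4,2)→{1,2,3}. Safe: 4. Place at column 4.
Row 5: attacked by (1,3)→{3}; (2,1)→{1,4}; (3,4)→{2,4}; (4,2)→{1,2,3}. Safe: 5. Place at column 5.
Columns [3, 1, 4, 2, 5], r−c [-2, 1, -1, 2, 0], r+c [4, 3, 7, 6, 10] are all distinct, so no two queens attack.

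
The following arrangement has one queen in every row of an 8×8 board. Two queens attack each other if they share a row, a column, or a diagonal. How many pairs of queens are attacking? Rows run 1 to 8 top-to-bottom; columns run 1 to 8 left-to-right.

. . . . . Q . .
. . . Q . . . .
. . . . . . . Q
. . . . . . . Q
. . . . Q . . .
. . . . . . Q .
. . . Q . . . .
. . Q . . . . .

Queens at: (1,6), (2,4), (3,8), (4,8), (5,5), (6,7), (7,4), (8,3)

Same column: (2,4)–(7,4) (column 4); (3,8)–(4,8) (column 8).
Same diagonal: (1,6)–(3,8) (|1−3| = |6−8| = 2); (3,8)–(7,4) (|3−7| = |8−4| = 4); (3,8)–(8,3) (|3−8| = |8−3| = 5); (7,4)–(8,3) (|7−8| = |4−3| = 1).
Total attacking pairs: 6.

6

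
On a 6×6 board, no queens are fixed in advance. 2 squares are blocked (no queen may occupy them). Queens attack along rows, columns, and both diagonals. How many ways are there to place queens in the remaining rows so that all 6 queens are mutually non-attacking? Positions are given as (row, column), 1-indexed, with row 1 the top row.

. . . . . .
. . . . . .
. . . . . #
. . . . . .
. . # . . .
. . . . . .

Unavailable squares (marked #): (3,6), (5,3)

Branch on row 1: col 1 → 0; col 2 → 0; col 3 → 1; col 4 → 1; col 5 → 1; col 6 → 0.
Sum: 0 + 0 + 1 + 1 + 1 + 0 = 3.

3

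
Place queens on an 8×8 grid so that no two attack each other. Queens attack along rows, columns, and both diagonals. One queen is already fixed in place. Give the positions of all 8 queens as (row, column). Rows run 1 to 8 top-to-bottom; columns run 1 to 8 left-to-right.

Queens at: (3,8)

(1,3) (2,6) (3,8) (4,2) (5,4) (6,1) (7,7) (8,5)

Row 1: attacked by (3,8)→{6,8}. Safe: 1, 2, 3, 4, 5, 7. Place at column 3.
Row 2: attacked by (1,3)→{2,3,4}; (3,8)→{7,8}. Safe: 1, 5, 6. Place at column 6.
Row 4: attacked by (1,3)→{3,6}; (2,6)→{4,6,8}; (3,8)→{7,8}. Safe: 1, 2, 5. Place at column 2.
Row 5: attacked by (1,3)→{3,7}; (2,6)→{3,6}; (3,8)→{6,8}; (4,2)→{1,2,3}. Safe: 4, 5. Place at column 4.
Row 6: attacked by (1,3)→{3,8}; (2,6)→{2,6}; (3,8)→{5,8}; (4,2)→{2,4}; (5,4)→{3,4,5}. Safe: 1, 7. Place at column 1.
Row 7: attacked by (1,3)→{3}; (2,6)→{1,6}; (3,8)→{4,8}; (4,2)→{2,5}; (5,4)→{2,4,6}; (6,1)→{1,2}. Safe: 7. Place at column 7.
Row 8: attacked by (1,3)→{3}; (2,6)→{6}; (3,8)→{3,8}; (4,2)→{2,6}; (5,4)→{1,4,7}; (6,1)→{1,3}; (7,7)→{6,7,8}. Safe: 5. Place at column 5.
Columns [3, 6, 8, 2, 4, 1, 7, 5], r−c [-2, -4, -5, 2, 1, 5, 0, 3], r+c [4, 8, 11, 6, 9, 7, 14, 13] are all distinct, so no two queens attack.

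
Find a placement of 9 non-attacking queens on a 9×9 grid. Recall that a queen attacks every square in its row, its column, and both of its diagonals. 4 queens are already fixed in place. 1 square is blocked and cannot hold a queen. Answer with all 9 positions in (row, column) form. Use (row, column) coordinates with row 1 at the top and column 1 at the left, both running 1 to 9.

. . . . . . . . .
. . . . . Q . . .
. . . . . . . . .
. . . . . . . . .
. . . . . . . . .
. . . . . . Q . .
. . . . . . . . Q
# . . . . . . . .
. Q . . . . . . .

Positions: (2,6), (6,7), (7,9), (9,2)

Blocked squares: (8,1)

Row 1: attacked by (2,6)→{5,6,7}; (6,7)→{2,7}; (7,9)→{3,9}; (9,2)→{2}. Safe: 1, 4, 8. Place at column 8.
Row 3: attacked by (1,8)→{6,8}; (2,6)→{5,6,7}; (6,7)→{4,7}; (7,9)→{5,9}; (9,2)→{2,8}. Safe: 1, 3. Place at column 1.
Row 4: attacked by (1,8)→{5,8}; (2,6)→{4,6,8}; (3,1)→{1,2}; (6,7)→{5,7,9}; (7,9)→{6,9}; (9,2)→{2,7}. Safe: 3. Place at column 3.
Row 5: attacked by (1,8)→{4,8}; (2,6)→{3,6,9}; (3,1)→{1,3}; (4,3)→{2,3,4}; (6,7)→{6,7,8}; (7,9)→{7,9}; (9,2)→{2,6}. Safe: 5. Place at column 5.
Row 8: attacked by (1,8)→{1,8}; (2,6)→{6}; (3,1)→{1,6}; (4,3)→{3,7}; (5,5)→{2,5,8}; (6,7)→{5,7,9}; (7,9)→{8,9}; (9,2)→{1,2,3}. Blocked: 1. Safe: 4. Place at column 4.
Columns [8, 6, 1, 3, 5, 7, 9, 4, 2], r−c [-7, -4, 2, 1, 0, -1, -2, 4, 7], r+c [9, 8, 4, 7, 10, 13, 16, 12, 11] are all distinct, so no two queens attack.

(1,8) (2,6) (3,1) (4,3) (5,5) (6,7) (7,9) (8,4) (9,2)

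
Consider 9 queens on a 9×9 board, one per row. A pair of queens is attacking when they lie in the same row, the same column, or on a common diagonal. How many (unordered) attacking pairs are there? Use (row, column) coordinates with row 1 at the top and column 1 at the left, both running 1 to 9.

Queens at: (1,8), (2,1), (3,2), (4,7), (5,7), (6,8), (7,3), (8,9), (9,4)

4

Same column: (1,8)–(6,8) (column 8); (4,7)–(5,7) (column 7).
Same diagonal: (2,1)–(3,2) (|2−3| = |1−2| = 1); (5,7)–(6,8) (|5−6| = |7−8| = 1).
Total attacking pairs: 4.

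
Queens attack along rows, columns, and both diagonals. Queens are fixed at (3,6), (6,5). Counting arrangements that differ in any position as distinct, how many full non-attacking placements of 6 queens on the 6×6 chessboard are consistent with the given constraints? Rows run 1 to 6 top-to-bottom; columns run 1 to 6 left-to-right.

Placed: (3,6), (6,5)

Branch on row 1: col 1 → 0; col 2 → 1; col 3 → 0.
Sum: 0 + 1 + 0 = 1.

1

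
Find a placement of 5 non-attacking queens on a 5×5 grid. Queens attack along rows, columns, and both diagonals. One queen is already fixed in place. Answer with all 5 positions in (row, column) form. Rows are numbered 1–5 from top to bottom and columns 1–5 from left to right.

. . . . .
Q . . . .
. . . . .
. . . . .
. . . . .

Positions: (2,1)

Row 1: attacked by (2,1)→{1,2}. Safe: 3, 4, 5. Place at column 3.
Row 3: attacked by (1,3)→{1,3,5}; (2,1)→{1,2}. Safe: 4. Place at column 4.
Row 4: attacked by (1,3)→{3}; (2,1)→{1,3}; (3,4)→{3,4,5}. Safe: 2. Place at column 2.
Row 5: attacked by (1,3)→{3}; (2,1)→{1,4}; (3,4)→{2,4}; (4,2)→{1,2,3}. Safe: 5. Place at column 5.
Columns [3, 1, 4, 2, 5], r−c [-2, 1, -1, 2, 0], r+c [4, 3, 7, 6, 10] are all distinct, so no two queens attack.

(1,3) (2,1) (3,4) (4,2) (5,5)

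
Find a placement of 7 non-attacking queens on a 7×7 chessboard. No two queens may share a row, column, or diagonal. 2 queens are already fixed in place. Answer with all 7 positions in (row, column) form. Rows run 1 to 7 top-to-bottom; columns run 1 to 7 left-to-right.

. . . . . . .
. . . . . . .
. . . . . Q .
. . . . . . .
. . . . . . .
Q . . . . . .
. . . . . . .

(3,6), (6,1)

Row 1: attacked by (3,6)→{4,6}; (6,1)→{1,6}. Safe: 2, 3, 5, 7. Place at column 7.
Row 2: attacked by (1,7)→{6,7}; (3,6)→{5,6,7}; (6,1)→{1,5}. Safe: 2, 3, 4. Place at column 3.
Row 4: attacked by (1,7)→{4,7}; (2,3)→{1,3,5}; (3,6)→{5,6,7}; (6,1)→{1,3}. Safe: 2. Place at column 2.
Row 5: attacked by (1,7)→{3,7}; (2,3)→{3,6}; (3,6)→{4,6}; (4,2)→{1,2,3}; (6,1)→{1,2}. Safe: 5. Place at column 5.
Row 7: attacked by (1,7)→{1,7}; (2,3)→{3}; (3,6)→{2,6}; (4,2)→{2,5}; (5,5)→{3,5,7}; (6,1)→{1,2}. Safe: 4. Place at column 4.
Columns [7, 3, 6, 2, 5, 1, 4], r−c [-6, -1, -3, 2, 0, 5, 3], r+c [8, 5, 9, 6, 10, 7, 11] are all distinct, so no two queens attack.

(1,7) (2,3) (3,6) (4,2) (5,5) (6,1) (7,4)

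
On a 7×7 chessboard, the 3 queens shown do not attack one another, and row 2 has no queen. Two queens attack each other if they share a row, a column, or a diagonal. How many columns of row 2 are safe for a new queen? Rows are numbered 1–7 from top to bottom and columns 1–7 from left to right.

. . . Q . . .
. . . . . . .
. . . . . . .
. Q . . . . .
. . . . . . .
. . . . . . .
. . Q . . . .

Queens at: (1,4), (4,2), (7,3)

3

(1,4) attacks row 2 at column 4 and diagonals 3, 5.
(4,2) attacks row 2 at column 2 and diagonals 4.
(7,3) attacks row 2 at column 3.
Attacked columns: {2, 3, 4, 5}. Safe: {1, 6, 7}.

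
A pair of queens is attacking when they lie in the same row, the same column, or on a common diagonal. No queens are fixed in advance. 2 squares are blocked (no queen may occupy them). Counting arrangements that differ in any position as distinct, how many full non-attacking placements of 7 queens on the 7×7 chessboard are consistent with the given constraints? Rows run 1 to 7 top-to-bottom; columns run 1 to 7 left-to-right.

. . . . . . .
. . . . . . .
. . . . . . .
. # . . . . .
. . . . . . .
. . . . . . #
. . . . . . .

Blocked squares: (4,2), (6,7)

Branch on row 1: col 1 → 2; col 2 → 7; col 3 → 3; col 4 → 2; col 5 → 5; col 6 → 6; col 7 → 3.
Sum: 2 + 7 + 3 + 2 + 5 + 6 + 3 = 28.

28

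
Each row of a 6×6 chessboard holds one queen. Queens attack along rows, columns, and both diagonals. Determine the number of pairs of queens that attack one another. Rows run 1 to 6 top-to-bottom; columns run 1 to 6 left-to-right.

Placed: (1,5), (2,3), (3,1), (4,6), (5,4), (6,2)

0

All columns are distinct and no two queens satisfy |Δrow| = |Δcol|, so no pair attacks.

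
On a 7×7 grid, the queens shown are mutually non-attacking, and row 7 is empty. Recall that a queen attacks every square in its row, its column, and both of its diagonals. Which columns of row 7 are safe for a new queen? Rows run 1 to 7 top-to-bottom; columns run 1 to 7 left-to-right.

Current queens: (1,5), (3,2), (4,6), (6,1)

columns 4, 7

(1,5) attacks row 7 at column 5.
(3,2) attacks row 7 at column 2 and diagonals 6.
(4,6) attacks row 7 at column 6 and diagonals 3.
(6,1) attacks row 7 at column 1 and diagonals 2.
Attacked columns: {1, 2, 3, 5, 6}. Safe: {4, 7}.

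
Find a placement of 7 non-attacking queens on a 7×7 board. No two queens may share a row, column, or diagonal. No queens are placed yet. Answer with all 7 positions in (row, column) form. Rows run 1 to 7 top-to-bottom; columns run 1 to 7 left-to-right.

(1,2) (2,7) (3,5) (4,3) (5,1) (6,6) (7,4)

Row 1: Safe: 1, 2, 3, 4, 5, 6, 7. Place at column 2.
Row 2: attacked by (1,2)→{1,2,3}. Safe: 4, 5, 6, 7. Place at column 7.
Row 3: attacked by (1,2)→{2,4}; (2,7)→{6,7}. Safe: 1, 3, 5. Place at column 5.
Row 4: attacked by (1,2)→{2,5}; (2,7)→{5,7}; (3,5)→{4,5,6}. Safe: 1, 3. Place at column 3.
Row 5: attacked by (1,2)→{2,6}; (2,7)→{4,7}; (3,5)→{3,5,7}; (4,3)→{2,3,4}. Safe: 1. Place at column 1.
Row 6: attacked by (1,2)→{2,7}; (2,7)→{3,7}; (3,5)→{2,5}; (4,3)→{1,3,5}; (5,1)→{1,2}. Safe: 4, 6. Place at column 6.
Row 7: attacked by (1,2)→{2}; (2,7)→{2,7}; (3,5)→{1,5}; (4,3)→{3,6}; (5,1)→{1,3}; (6,6)→{5,6,7}. Safe: 4. Place at column 4.
Columns [2, 7, 5, 3, 1, 6, 4], r−c [-1, -5, -2, 1, 4, 0, 3], r+c [3, 9, 8, 7, 6, 12, 11] are all distinct, so no two queens attack.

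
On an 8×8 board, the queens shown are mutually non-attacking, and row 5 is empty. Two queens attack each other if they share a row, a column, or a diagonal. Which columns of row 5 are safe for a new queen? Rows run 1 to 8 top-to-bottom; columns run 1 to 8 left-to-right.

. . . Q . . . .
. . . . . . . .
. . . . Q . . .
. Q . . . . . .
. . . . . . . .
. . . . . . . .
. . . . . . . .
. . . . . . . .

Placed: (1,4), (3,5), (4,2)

columns 6

(1,4) attacks row 5 at column 4 and diagonals 8.
(3,5) attacks row 5 at column 5 and diagonals 3, 7.
(4,2) attacks row 5 at column 2 and diagonals 1, 3.
Attacked columns: {1, 2, 3, 4, 5, 7, 8}. Safe: {6}.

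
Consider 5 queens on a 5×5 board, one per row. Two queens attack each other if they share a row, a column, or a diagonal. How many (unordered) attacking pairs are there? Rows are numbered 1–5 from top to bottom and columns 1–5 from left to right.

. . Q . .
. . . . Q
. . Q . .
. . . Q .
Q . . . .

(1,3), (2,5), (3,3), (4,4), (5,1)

Same column: (1,3)–(3,3) (column 3).
Same diagonal: (3,3)–(4,4) (|3−4| = |3−4| = 1); (3,3)–(5,1) (|3−5| = |3−1| = 2).
Total attacking pairs: 3.

3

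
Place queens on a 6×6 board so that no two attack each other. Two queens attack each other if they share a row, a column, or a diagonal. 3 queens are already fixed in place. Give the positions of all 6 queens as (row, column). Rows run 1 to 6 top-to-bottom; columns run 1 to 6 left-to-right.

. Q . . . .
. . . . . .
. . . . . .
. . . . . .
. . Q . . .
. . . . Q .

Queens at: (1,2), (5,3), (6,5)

(1,2) (2,4) (3,6) (4,1) (5,3) (6,5)

Row 2: attacked by (1,2)→{1,2,3}; (5,3)→{3,6}; (6,5)→{1,5}. Safe: 4. Place at column 4.
Row 3: attacked by (1,2)→{2,4}; (2,4)→{3,4,5}; (5,3)→{1,3,5}; (6,5)→{2,5}. Safe: 6. Place at column 6.
Row 4: attacked by (1,2)→{2,5}; (2,4)→{2,4,6}; (3,6)→{5,6}; (5,3)→{2,3,4}; (6,5)→{3,5}. Safe: 1. Place at column 1.
Columns [2, 4, 6, 1, 3, 5], r−c [-1, -2, -3, 3, 2, 1], r+c [3, 6, 9, 5, 8, 11] are all distinct, so no two queens attack.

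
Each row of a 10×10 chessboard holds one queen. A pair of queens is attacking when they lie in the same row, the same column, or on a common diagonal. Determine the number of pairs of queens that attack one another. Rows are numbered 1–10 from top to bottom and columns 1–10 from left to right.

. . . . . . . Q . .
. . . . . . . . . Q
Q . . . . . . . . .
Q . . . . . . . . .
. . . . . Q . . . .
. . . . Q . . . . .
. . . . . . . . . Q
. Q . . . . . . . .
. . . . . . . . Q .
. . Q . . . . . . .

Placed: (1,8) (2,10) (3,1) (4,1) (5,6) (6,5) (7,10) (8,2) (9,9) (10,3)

Same column: (2,10)–(7,10) (column 10); (3,1)–(4,1) (column 1).
Same diagonal: (5,6)–(6,5) (|5−6| = |6−5| = 1).
Total attacking pairs: 3.

3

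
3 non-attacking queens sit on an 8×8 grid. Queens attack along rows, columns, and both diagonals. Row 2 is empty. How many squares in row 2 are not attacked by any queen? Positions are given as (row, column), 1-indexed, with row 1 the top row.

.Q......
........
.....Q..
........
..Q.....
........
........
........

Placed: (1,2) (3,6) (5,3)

2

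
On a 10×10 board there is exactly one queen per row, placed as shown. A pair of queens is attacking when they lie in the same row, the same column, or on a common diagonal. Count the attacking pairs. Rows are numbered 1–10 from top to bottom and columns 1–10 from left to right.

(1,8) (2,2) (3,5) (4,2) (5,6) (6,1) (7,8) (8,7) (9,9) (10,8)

9

Same column: (1,8)–(7,8) (column 8); (1,8)–(10,8) (column 8); (2,2)–(4,2) (column 2); (7,8)–(10,8) (column 8).
Same diagonal: (2,2)–(9,9) (|2−9| = |2−9| = 7); (4,2)–(10,8) (|4−10| = |2−8| = 6); (5,6)–(7,8) (|5−7| = |6−8| = 2); (7,8)–(8,7) (|7−8| = |8−7| = 1); (9,9)–(10,8) (|9−10| = |9−8| = 1).
Total attacking pairs: 9.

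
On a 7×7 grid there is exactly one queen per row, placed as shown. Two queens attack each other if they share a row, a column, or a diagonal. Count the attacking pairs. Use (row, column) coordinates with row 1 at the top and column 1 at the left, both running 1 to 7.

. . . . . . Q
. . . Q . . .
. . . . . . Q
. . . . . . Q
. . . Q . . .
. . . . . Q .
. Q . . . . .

5

Same column: (1,7)–(3,7) (column 7); (1,7)–(4,7) (column 7); (2,4)–(5,4) (column 4); (3,7)–(4,7) (column 7).
Same diagonal: (5,4)–(7,2) (|5−7| = |4−2| = 2).
Total attacking pairs: 5.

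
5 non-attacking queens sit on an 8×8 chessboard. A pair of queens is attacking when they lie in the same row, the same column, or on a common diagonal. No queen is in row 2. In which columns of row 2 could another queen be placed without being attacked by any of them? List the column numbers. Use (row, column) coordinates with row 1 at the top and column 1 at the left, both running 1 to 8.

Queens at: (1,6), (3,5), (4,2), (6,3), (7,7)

columns 1, 8

(1,6) attacks row 2 at column 6 and diagonals 5, 7.
(3,5) attacks row 2 at column 5 and diagonals 4, 6.
(4,2) attacks row 2 at column 2 and diagonals 4.
(6,3) attacks row 2 at column 3 and diagonals 7.
(7,7) attacks row 2 at column 7 and diagonals 2.
Attacked columns: {2, 3, 4, 5, 6, 7}. Safe: {1, 8}.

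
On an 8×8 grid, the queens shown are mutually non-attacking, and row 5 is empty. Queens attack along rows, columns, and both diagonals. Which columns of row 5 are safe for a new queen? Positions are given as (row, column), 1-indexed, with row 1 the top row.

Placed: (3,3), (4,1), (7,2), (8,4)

(3,3) attacks row 5 at column 3 and diagonals 1, 5.
(4,1) attacks row 5 at column 1 and diagonals 2.
(7,2) attacks row 5 at column 2 and diagonals 4.
(8,4) attacks row 5 at column 4 and diagonals 1, 7.
Attacked columns: {1, 2, 3, 4, 5, 7}. Safe: {6, 8}.

columns 6, 8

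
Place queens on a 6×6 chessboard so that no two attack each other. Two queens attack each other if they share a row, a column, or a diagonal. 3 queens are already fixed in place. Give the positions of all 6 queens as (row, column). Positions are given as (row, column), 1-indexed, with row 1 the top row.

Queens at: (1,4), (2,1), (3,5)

Row 4: attacked by (1,4)→{1,4}; (2,1)→{1,3}; (3,5)→{4,5,6}. Safe: 2. Place at column 2.
Row 5: attacked by (1,4)→{4}; (2,1)→{1,4}; (3,5)→{3,5}; (4,2)→{1,2,3}. Safe: 6. Place at column 6.
Row 6: attacked by (1,4)→{4}; (2,1)→{1,5}; (3,5)→{2,5}; (4,2)→{2,4}; (5,6)→{5,6}. Safe: 3. Place at column 3.
Columns [4, 1, 5, 2, 6, 3], r−c [-3, 1, -2, 2, -1, 3], r+c [5, 3, 8, 6, 11, 9] are all distinct, so no two queens attack.

(1,4) (2,1) (3,5) (4,2) (5,6) (6,3)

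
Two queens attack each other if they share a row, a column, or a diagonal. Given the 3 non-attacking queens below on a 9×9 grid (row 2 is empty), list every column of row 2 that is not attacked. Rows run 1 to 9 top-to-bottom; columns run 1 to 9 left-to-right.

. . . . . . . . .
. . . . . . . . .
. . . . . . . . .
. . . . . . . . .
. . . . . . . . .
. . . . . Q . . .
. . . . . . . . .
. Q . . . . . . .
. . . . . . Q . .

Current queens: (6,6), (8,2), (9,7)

columns 1, 3, 4, 5, 9

(6,6) attacks row 2 at column 6 and diagonals 2.
(8,2) attacks row 2 at column 2 and diagonals 8.
(9,7) attacks row 2 at column 7.
Attacked columns: {2, 6, 7, 8}. Safe: {1, 3, 4, 5, 9}.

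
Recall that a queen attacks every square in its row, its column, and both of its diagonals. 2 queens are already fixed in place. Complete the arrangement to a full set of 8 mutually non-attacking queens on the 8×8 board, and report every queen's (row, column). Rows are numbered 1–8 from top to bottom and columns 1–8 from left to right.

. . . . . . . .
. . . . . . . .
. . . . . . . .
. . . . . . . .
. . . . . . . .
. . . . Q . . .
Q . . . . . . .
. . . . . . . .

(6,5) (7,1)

(1,2) (2,7) (3,3) (4,6) (5,8) (6,5) (7,1) (8,4)

Row 1: attacked by (6,5)→{5}; (7,1)→{1,7}. Safe: 2, 3, 4, 6, 8. Place at column 2.
Row 2: attacked by (1,2)→{1,2,3}; (6,5)→{1,5}; (7,1)→{1,6}. Safe: 4, 7, 8. Place at column 7.
Row 3: attacked by (1,2)→{2,4}; (2,7)→{6,7,8}; (6,5)→{2,5,8}; (7,1)→{1,5}. Safe: 3. Place at column 3.
Row 4: attacked by (1,2)→{2,5}; (2,7)→{5,7}; (3,3)→{2,3,4}; (6,5)→{3,5,7}; (7,1)→{1,4}. Safe: 6, 8. Place at column 6.
Row 5: attacked by (1,2)→{2,6}; (2,7)→{4,7}; (3,3)→{1,3,5}; (4,6)→{5,6,7}; (6,5)→{4,5,6}; (7,1)→{1,3}. Safe: 8. Place at column 8.
Row 8: attacked by (1,2)→{2}; (2,7)→{1,7}; (3,3)→{3,8}; (4,6)→{2,6}; (5,8)→{5,8}; (6,5)→{3,5,7}; (7,1)→{1,2}. Safe: 4. Place at column 4.
Columns [2, 7, 3, 6, 8, 5, 1, 4], r−c [-1, -5, 0, -2, -3, 1, 6, 4], r+c [3, 9, 6, 10, 13, 11, 8, 12] are all distinct, so no two queens attack.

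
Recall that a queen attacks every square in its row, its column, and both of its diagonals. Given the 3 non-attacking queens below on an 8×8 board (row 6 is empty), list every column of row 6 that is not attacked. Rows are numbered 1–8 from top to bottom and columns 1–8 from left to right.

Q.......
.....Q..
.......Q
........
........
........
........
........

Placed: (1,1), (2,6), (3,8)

columns 3, 4, 7

(1,1) attacks row 6 at column 1 and diagonals 6.
(2,6) attacks row 6 at column 6 and diagonals 2.
(3,8) attacks row 6 at column 8 and diagonals 5.
Attacked columns: {1, 2, 5, 6, 8}. Safe: {3, 4, 7}.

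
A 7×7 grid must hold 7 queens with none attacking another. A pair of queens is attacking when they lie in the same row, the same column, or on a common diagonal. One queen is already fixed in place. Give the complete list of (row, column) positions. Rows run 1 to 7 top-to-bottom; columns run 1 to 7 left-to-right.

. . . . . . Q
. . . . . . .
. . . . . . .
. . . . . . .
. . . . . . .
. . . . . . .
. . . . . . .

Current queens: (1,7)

(1,7) (2,4) (3,1) (4,5) (5,2) (6,6) (7,3)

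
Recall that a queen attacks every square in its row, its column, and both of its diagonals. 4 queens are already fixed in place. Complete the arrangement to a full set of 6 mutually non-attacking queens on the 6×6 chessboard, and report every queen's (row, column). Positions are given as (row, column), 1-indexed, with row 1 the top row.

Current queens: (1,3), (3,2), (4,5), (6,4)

(1,3) (2,6) (3,2) (4,5) (5,1) (6,4)

Row 2: attacked by (1,3)→{2,3,4}; (3,2)→{1,2,3}; (4,5)→{3,5}; (6,4)→{4}. Safe: 6. Place at column 6.
Row 5: attacked by (1,3)→{3}; (2,6)→{3,6}; (3,2)→{2,4}; (4,5)→{4,5,6}; (6,4)→{3,4,5}. Safe: 1. Place at column 1.
Columns [3, 6, 2, 5, 1, 4], r−c [-2, -4, 1, -1, 4, 2], r+c [4, 8, 5, 9, 6, 10] are all distinct, so no two queens attack.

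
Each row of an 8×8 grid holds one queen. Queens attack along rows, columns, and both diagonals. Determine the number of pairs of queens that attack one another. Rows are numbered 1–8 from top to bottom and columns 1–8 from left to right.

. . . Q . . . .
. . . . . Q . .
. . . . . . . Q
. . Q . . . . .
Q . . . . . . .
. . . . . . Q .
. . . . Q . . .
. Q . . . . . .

All columns are distinct and no two queens satisfy |Δrow| = |Δcol|, so no pair attacks.

0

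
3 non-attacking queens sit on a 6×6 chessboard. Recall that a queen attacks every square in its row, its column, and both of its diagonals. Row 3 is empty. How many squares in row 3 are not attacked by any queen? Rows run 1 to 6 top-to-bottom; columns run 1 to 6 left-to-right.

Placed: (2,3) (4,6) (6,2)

1

(2,3) attacks row 3 at column 3 and diagonals 2, 4.
(4,6) attacks row 3 at column 6 and diagonals 5.
(6,2) attacks row 3 at column 2 and diagonals 5.
Attacked columns: {2, 3, 4, 5, 6}. Safe: {1}.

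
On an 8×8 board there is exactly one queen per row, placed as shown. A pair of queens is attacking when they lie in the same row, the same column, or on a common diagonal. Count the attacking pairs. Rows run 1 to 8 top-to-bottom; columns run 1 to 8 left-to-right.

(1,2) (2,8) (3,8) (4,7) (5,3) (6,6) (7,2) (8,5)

Same column: (1,2)–(7,2) (column 2); (2,8)–(3,8) (column 8).
Same diagonal: (3,8)–(4,7) (|3−4| = |8−7| = 1).
Total attacking pairs: 3.

3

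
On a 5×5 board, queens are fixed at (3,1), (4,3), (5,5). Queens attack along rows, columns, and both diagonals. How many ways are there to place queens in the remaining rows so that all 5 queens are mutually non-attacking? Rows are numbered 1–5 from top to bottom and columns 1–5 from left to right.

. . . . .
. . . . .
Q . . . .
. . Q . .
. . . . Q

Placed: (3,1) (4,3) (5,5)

1

Branch on row 1: col 2 → 1; col 4 → 0.
Sum: 1 + 0 = 1.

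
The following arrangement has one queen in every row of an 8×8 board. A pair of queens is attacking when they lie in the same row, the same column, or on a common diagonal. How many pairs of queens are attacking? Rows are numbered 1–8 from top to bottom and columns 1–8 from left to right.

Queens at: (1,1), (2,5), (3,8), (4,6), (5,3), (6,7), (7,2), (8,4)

All columns are distinct and no two queens satisfy |Δrow| = |Δcol|, so no pair attacks.

0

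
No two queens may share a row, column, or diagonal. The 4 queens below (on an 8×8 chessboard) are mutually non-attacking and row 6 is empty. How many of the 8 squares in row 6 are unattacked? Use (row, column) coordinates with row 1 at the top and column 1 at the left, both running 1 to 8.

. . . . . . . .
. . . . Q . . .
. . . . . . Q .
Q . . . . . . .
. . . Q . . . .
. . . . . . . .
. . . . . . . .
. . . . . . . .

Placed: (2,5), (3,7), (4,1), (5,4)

(2,5) attacks row 6 at column 5 and diagonals 1.
(3,7) attacks row 6 at column 7 and diagonals 4.
(4,1) attacks row 6 at column 1 and diagonals 3.
(5,4) attacks row 6 at column 4 and diagonals 3, 5.
Attacked columns: {1, 3, 4, 5, 7}. Safe: {2, 6, 8}.

3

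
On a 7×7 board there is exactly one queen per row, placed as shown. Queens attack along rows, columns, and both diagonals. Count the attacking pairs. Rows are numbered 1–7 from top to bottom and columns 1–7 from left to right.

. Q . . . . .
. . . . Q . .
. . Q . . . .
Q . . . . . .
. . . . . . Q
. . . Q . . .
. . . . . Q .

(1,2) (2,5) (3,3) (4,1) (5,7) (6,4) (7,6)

All columns are distinct and no two queens satisfy |Δrow| = |Δcol|, so no pair attacks.

0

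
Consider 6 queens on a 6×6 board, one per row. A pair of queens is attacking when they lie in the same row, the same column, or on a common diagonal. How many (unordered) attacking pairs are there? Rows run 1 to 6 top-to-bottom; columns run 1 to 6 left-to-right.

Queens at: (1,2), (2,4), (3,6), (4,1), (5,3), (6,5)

All columns are distinct and no two queens satisfy |Δrow| = |Δcol|, so no pair attacks.

0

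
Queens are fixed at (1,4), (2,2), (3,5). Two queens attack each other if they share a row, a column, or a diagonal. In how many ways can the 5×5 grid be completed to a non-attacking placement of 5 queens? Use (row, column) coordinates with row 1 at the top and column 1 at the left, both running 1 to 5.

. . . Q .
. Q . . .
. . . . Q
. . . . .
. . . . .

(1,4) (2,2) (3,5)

Branch on row 4: col 3 → 1.
Sum: 1 = 1.

1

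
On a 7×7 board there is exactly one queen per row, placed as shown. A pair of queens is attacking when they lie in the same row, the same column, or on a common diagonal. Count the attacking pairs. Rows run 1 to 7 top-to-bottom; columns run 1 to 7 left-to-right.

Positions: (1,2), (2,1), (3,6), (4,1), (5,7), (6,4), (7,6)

4

Same column: (2,1)–(4,1) (column 1); (3,6)–(7,6) (column 6).
Same diagonal: (1,2)–(2,1) (|1−2| = |2−1| = 1); (2,1)–(7,6) (|2−7| = |1−6| = 5).
Total attacking pairs: 4.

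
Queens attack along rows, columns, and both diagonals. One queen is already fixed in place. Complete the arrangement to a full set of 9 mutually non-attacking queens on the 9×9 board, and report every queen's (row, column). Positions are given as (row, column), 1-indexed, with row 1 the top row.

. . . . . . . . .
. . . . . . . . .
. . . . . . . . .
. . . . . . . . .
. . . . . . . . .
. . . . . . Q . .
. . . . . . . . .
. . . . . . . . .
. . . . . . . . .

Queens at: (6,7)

(1,4) (2,1) (3,5) (4,8) (5,2) (6,7) (7,3) (8,6) (9,9)

Row 1: attacked by (6,7)→{2,7}. Safe: 1, 3, 4, 5, 6, 8, 9. Place at column 4.
Row 2: attacked by (1,4)→{3,4,5}; (6,7)→{3,7}. Safe: 1, 2, 6, 8, 9. Place at column 1.
Row 3: attacked by (1,4)→{2,4,6}; (2,1)→{1,2}; (6,7)→{4,7}. Safe: 3, 5, 8, 9. Place at column 5.
Row 4: attacked by (1,4)→{1,4,7}; (2,1)→{1,3}; (3,5)→{4,5,6}; (6,7)→{5,7,9}. Safe: 2, 8. Place at column 8.
Row 5: attacked by (1,4)→{4,8}; (2,1)→{1,4}; (3,5)→{3,5,7}; (4,8)→{7,8,9}; (6,7)→{6,7,8}. Safe: 2. Place at column 2.
Row 7: attacked by (1,4)→{4}; (2,1)→{1,6}; (3,5)→{1,5,9}; (4,8)→{5,8}; (5,2)→{2,4}; (6,7)→{6,7,8}. Safe: 3. Place at column 3.
Row 8: attacked by (1,4)→{4}; (2,1)→{1,7}; (3,5)→{5}; (4,8)→{4,8}; (5,2)→{2,5}; (6,7)→{5,7,9}; (7,3)→{2,3,4}. Safe: 6. Place at column 6.
Row 9: attacked by (1,4)→{4}; (2,1)→{1,8}; (3,5)→{5}; (4,8)→{3,8}; (5,2)→{2,6}; (6,7)→{4,7}; (7,3)→{1,3,5}; (8,6)→{5,6,7}. Safe: 9. Place at column 9.
Columns [4, 1, 5, 8, 2, 7, 3, 6, 9], r−c [-3, 1, -2, -4, 3, -1, 4, 2, 0], r+c [5, 3, 8, 12, 7, 13, 10, 14, 18] are all distinct, so no two queens attack.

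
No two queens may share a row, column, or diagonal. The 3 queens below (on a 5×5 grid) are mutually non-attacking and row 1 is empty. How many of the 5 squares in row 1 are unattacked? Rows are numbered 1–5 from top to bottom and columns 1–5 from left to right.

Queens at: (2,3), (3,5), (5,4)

(2,3) attacks row 1 at column 3 and diagonals 2, 4.
(3,5) attacks row 1 at column 5 and diagonals 3.
(5,4) attacks row 1 at column 4.
Attacked columns: {2, 3, 4, 5}. Safe: {1}.

1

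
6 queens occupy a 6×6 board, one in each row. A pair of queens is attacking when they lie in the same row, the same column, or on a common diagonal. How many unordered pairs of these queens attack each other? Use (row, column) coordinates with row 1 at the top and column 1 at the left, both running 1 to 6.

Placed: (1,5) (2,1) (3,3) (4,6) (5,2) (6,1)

3

Same column: (2,1)–(6,1) (column 1).
Same diagonal: (1,5)–(3,3) (|1−3| = |5−3| = 2); (5,2)–(6,1) (|5−6| = |2−1| = 1).
Total attacking pairs: 3.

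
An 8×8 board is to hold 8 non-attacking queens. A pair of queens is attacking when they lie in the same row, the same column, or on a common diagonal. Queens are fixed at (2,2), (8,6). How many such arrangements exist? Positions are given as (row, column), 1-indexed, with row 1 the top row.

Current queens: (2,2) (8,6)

5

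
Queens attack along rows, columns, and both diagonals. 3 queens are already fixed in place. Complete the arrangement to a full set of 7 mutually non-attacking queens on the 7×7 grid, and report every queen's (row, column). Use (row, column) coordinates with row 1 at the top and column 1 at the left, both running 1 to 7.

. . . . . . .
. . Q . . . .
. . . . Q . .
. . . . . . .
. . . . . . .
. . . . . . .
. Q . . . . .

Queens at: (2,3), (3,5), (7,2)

(1,6) (2,3) (3,5) (4,7) (5,1) (6,4) (7,2)

Row 1: attacked by (2,3)→{2,3,4}; (3,5)→{3,5,7}; (7,2)→{2}. Safe: 1, 6. Place at column 6.
Row 4: attacked by (1,6)→{3,6}; (2,3)→{1,3,5}; (3,5)→{4,5,6}; (7,2)→{2,5}. Safe: 7. Place at column 7.
Row 5: attacked by (1,6)→{2,6}; (2,3)→{3,6}; (3,5)→{3,5,7}; (4,7)→{6,7}; (7,2)→{2,4}. Safe: 1. Place at column 1.
Row 6: attacked by (1,6)→{1,6}; (2,3)→{3,7}; (3,5)→{2,5}; (4,7)→{5,7}; (5,1)→{1,2}; (7,2)→{1,2,3}. Safe: 4. Place at column 4.
Columns [6, 3, 5, 7, 1, 4, 2], r−c [-5, -1, -2, -3, 4, 2, 5], r+c [7, 5, 8, 11, 6, 10, 9] are all distinct, so no two queens attack.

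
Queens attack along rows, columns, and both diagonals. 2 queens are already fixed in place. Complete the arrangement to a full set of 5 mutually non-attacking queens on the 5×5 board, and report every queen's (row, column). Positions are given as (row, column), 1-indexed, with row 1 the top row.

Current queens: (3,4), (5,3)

Row 1: attacked by (3,4)→{2,4}; (5,3)→{3}. Safe: 1, 5. Place at column 5.
Row 2: attacked by (1,5)→{4,5}; (3,4)→{3,4,5}; (5,3)→{3}. Safe: 1, 2. Place at column 2.
Row 4: attacked by (1,5)→{2,5}; (2,2)→{2,4}; (3,4)→{3,4,5}; (5,3)→{2,3,4}. Safe: 1. Place at column 1.
Columns [5, 2, 4, 1, 3], r−c [-4, 0, -1, 3, 2], r+c [6, 4, 7, 5, 8] are all distinct, so no two queens attack.

(1,5) (2,2) (3,4) (4,1) (5,3)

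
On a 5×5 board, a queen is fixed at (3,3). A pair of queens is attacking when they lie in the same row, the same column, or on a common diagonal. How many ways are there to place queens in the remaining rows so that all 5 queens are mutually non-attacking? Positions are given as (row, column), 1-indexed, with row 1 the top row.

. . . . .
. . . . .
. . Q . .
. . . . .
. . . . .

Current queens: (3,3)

Branch on row 1: col 2 → 1; col 4 → 1.
Sum: 1 + 1 = 2.

2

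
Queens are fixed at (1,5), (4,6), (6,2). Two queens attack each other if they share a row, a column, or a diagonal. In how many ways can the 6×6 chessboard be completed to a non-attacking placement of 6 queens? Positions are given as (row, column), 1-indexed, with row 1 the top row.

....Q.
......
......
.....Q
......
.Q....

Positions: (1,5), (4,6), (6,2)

Branch on row 2: col 1 → 0; col 3 → 1.
Sum: 0 + 1 = 1.

1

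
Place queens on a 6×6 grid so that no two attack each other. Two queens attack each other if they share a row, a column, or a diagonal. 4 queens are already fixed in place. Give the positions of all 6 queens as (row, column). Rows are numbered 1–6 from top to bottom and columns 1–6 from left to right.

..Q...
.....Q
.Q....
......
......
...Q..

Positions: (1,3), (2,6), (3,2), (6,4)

Row 4: attacked by (1,3)→{3,6}; (2,6)→{4,6}; (3,2)→{1,2,3}; (6,4)→{2,4,6}. Safe: 5. Place at column 5.
Row 5: attacked by (1,3)→{3}; (2,6)→{3,6}; (3,2)→{2,4}; (4,5)→{4,5,6}; (6,4)→{3,4,5}. Safe: 1. Place at column 1.
Columns [3, 6, 2, 5, 1, 4], r−c [-2, -4, 1, -1, 4, 2], r+c [4, 8, 5, 9, 6, 10] are all distinct, so no two queens attack.

(1,3) (2,6) (3,2) (4,5) (5,1) (6,4)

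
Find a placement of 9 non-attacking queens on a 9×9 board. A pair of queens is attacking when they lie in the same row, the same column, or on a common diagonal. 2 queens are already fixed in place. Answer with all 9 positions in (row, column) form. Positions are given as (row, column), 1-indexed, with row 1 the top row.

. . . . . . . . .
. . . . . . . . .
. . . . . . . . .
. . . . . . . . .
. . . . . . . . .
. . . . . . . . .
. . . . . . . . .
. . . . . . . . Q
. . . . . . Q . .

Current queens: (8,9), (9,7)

(1,5) (2,1) (3,6) (4,4) (5,2) (6,8) (7,3) (8,9) (9,7)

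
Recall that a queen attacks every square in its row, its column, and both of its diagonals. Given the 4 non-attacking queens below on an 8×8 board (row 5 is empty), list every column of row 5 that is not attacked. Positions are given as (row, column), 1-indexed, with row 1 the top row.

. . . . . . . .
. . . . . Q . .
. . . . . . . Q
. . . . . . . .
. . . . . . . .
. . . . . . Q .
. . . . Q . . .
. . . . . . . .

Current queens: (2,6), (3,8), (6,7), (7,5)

(2,6) attacks row 5 at column 6 and diagonals 3.
(3,8) attacks row 5 at column 8 and diagonals 6.
(6,7) attacks row 5 at column 7 and diagonals 6, 8.
(7,5) attacks row 5 at column 5 and diagonals 3, 7.
Attacked columns: {3, 5, 6, 7, 8}. Safe: {1, 2, 4}.

columns 1, 2, 4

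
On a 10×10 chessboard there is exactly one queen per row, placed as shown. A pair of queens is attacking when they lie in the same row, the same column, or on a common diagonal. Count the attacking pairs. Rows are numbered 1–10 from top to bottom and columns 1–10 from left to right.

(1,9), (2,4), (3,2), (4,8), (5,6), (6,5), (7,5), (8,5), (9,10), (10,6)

Same column: (5,6)–(10,6) (column 6); (6,5)–(7,5) (column 5); (6,5)–(8,5) (column 5); (7,5)–(8,5) (column 5).
Same diagonal: (3,2)–(6,5) (|3−6| = |2−5| = 3); (4,8)–(7,5) (|4−7| = |8−5| = 3); (5,6)–(6,5) (|5−6| = |6−5| = 1); (5,6)–(9,10) (|5−9| = |6−10| = 4).
Total attacking pairs: 8.

8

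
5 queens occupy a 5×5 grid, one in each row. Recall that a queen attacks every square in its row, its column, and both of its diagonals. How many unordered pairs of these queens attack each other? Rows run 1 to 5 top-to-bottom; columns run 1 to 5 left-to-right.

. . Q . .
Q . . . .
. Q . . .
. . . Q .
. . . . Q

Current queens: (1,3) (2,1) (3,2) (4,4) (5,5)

2

Same diagonal: (2,1)–(3,2) (|2−3| = |1−2| = 1); (4,4)–(5,5) (|4−5| = |4−5| = 1).
Total attacking pairs: 2.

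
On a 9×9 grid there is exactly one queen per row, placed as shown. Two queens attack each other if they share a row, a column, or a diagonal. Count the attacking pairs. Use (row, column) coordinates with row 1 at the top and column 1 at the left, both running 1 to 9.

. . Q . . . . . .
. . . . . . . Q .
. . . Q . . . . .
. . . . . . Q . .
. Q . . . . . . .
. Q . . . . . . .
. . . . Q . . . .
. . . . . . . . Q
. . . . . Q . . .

Same column: (5,2)–(6,2) (column 2).
Same diagonal: (3,4)–(5,2) (|3−5| = |4−2| = 2); (3,4)–(8,9) (|3−8| = |4−9| = 5); (5,2)–(9,6) (|5−9| = |2−6| = 4).
Total attacking pairs: 4.

4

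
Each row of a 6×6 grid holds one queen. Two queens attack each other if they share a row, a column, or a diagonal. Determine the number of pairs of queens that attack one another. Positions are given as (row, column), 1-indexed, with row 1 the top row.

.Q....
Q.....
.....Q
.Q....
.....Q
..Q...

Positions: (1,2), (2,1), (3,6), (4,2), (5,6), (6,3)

5

Same column: (1,2)–(4,2) (column 2); (3,6)–(5,6) (column 6).
Same diagonal: (1,2)–(2,1) (|1−2| = |2−1| = 1); (1,2)–(5,6) (|1−5| = |2−6| = 4); (3,6)–(6,3) (|3−6| = |6−3| = 3).
Total attacking pairs: 5.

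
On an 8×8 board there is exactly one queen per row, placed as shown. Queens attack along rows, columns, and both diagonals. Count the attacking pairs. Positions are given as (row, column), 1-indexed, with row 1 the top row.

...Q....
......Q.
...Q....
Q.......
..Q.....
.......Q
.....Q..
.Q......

2

Same column: (1,4)–(3,4) (column 4).
Same diagonal: (1,4)–(4,1) (|1−4| = |4−1| = 3).
Total attacking pairs: 2.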